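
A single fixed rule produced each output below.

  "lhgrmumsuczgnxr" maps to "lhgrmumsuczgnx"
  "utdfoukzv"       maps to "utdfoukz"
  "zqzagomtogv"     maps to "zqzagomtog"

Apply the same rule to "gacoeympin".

Each output is the input with this applied: delete the last character.
So "gacoeympin" becomes "gacoeympi".

gacoeympi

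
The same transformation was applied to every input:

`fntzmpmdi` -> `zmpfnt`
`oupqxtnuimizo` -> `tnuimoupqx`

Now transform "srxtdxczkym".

dxczsrxt

The transformation: delete the last 3 characters, then swap the front and back halves of the string.
On "srxtdxczkym": the first step gives "srxtdxcz", and the second then gives "dxczsrxt".
(Check on "oupqxtnuimizo": → "oupqxtnuim" → "tnuimoupqx" ✓)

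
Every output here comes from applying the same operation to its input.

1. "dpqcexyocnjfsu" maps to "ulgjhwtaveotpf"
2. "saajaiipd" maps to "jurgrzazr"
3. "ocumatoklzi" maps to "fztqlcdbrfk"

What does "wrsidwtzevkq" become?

nhibjmzvuqnk

Each output is the input with this applied: shift every letter 9 places backward in the alphabet (wrapping around), then take characters alternately from the front and the back (1st, last, 2nd, 2nd-last, ...).
On "wrsidwtzevkq" that produces "nhibjmzvuqnk".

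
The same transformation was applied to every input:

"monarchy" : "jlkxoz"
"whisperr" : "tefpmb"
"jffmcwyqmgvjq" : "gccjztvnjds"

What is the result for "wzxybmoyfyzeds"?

The rule is to shift every letter 3 places backward in the alphabet (wrapping around), then delete the last 2 characters.
For "wzxybmoyfyzeds", step one produces "twuvyjlvcvwbap"; step two turns that into "twuvyjlvcvwb".

twuvyjlvcvwb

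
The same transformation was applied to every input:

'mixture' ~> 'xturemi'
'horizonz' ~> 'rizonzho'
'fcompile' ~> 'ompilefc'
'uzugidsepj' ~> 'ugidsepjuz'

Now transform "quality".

alityqu

The pattern: move the first 2 characters to the end (rotate left by 2).
"quality" → "alityqu".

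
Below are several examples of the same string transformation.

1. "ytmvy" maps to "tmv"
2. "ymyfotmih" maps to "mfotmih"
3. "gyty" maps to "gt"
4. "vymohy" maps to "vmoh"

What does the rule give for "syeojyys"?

seojs

The pattern: remove every "y".
For "syeojyys" the result is "seojs".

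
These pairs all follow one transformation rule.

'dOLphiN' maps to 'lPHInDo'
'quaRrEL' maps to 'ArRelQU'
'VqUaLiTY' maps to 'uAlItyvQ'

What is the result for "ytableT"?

ABLEtYT

In each case the input is transformed by: move the first 2 characters to the end (rotate left by 2), then flip the case of every letter.
Applying both steps to "ytableT": "ableTyt", then "ABLEtYT".
(Check on "quaRrEL": → "aRrELqu" → "ArRelQU" ✓)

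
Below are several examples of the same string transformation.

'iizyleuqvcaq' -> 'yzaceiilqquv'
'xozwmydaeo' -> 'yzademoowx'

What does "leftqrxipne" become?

Looking at the pairs, the operation is to sort the characters into alphabetical order, then move the last 2 characters to the front (rotate right by 2).
"leftqrxipne" → "eefilnpqrtx" → "txeefilnpqr".
(Check on "iizyleuqvcaq": → "aceiilqquvyz" → "yzaceiilqquv" ✓)

txeefilnpqr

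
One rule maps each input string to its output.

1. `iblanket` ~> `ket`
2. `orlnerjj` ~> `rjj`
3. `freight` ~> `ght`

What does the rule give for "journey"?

ney

What's happening: keep only the last 3 characters.
On "journey" that produces "ney".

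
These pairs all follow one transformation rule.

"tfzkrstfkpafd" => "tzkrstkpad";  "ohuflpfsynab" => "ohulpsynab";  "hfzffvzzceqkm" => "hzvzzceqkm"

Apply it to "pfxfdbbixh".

pxdbbixh

In each case the input is transformed by: remove every "f".
So "pfxfdbbixh" becomes "pxdbbixh".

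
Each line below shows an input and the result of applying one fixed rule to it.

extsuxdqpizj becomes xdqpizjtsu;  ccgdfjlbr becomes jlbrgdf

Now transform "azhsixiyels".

xiyelshsi

Rule — delete the first 2 characters, then move the first 3 characters to the end (rotate left by 3).
Applying both steps to "azhsixiyels": "hsixiyels", then "xiyelshsi".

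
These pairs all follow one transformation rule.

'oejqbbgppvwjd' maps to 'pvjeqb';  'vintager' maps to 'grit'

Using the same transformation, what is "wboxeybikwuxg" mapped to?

The rule is to keep every other character starting from the second (positions 2nd, 4th, 6th, ...), then swap the front and back halves of the string.
For "wboxeybikwuxg", step one produces "bxyiwx"; step two turns that into "iwxbxy".

iwxbxy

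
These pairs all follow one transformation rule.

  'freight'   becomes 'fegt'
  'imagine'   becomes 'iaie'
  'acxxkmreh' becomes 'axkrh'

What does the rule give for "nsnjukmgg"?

nnumg

In each case the input is transformed by: keep every other character starting from the first (positions 1st, 3rd, 5th, ...).
"nsnjukmgg" → "nnumg".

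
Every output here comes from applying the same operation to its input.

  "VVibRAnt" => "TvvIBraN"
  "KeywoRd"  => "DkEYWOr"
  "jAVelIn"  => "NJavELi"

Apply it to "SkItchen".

NsKiTCHE

What's happening: flip the case of every letter, then move the last character to the front.
Working it through for "SkItchen": intermediate "sKiTCHEN", final "NsKiTCHE".
(Check on "jAVelIn": → "JavELiN" → "NJavELi" ✓)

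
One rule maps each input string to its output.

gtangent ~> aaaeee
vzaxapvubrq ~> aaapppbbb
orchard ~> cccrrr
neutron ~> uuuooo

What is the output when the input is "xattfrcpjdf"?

What's happening: keep one character in every 3, starting at position 3 (positions 3rd, 6th, 9th, ...), then repeat every character 3 times.
For "xattfrcpjdf", step one produces "trj"; step two turns that into "tttrrrjjj".

tttrrrjjj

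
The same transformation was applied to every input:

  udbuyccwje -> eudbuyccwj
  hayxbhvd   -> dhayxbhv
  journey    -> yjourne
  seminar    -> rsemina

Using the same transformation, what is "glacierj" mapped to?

jglacier

The transformation: move the last character to the front.
Applying that to "glacierj" gives "jglacier".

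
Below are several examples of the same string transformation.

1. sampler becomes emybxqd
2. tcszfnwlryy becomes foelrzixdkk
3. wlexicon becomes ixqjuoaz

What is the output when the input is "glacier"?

Each output is the input with this applied: shift every letter 12 places forward in the alphabet (wrapping around).
Applying that to "glacier" gives "sxmouqd".

sxmouqd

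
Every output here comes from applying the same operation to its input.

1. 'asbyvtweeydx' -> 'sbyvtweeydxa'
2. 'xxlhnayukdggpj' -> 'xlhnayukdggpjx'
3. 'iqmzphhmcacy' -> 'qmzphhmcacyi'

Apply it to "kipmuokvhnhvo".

The rule is to move the first character to the end.
For "kipmuokvhnhvo" the result is "ipmuokvhnhvok".

ipmuokvhnhvok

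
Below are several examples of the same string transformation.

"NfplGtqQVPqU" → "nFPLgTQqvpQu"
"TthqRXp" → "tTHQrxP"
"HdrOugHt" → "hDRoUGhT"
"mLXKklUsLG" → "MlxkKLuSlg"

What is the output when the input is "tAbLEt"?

TaBleT

What's happening: flip the case of every letter.
For "tAbLEt" the result is "TaBleT".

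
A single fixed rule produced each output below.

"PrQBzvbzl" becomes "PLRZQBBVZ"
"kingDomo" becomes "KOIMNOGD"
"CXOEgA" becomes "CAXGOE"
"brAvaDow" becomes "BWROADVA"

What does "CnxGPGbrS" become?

The pattern: take characters alternately from the front and the back (1st, last, 2nd, 2nd-last, ...), then convert every letter to uppercase.
For "CnxGPGbrS", step one produces "CSnrxbGGP"; step two turns that into "CSNRXBGGP".

CSNRXBGGP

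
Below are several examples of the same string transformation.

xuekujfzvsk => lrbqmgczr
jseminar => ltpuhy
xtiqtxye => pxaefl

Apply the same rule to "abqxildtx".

Rule — delete the first 2 characters, then shift every letter 7 places forward in the alphabet (wrapping around).
"abqxildtx" → "qxildtx" → "xepskae".
(Check on "xtiqtxye": → "iqtxye" → "pxaefl" ✓)

xepskae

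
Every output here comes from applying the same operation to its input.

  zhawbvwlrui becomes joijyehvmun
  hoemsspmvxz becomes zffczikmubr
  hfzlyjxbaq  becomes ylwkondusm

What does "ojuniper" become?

Rule — shift every letter 13 places forward in the alphabet (wrapping around) — i.e. ROT13, then move the first 3 characters to the end (rotate left by 3).
"ojuniper" → "bwhavcre" → "avcrebwh".
(Check on "hfzlyjxbaq": → "usmylwkond" → "ylwkondusm" ✓)

avcrebwh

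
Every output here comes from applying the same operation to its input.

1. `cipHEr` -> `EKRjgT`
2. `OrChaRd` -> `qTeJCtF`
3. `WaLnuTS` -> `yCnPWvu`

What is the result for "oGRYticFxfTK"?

The rule is to flip the case of every letter, then shift every letter 2 places forward in the alphabet (wrapping around).
Applying that to "oGRYticFxfTK" gives "QitaVKEhZHvm".

QitaVKEhZHvm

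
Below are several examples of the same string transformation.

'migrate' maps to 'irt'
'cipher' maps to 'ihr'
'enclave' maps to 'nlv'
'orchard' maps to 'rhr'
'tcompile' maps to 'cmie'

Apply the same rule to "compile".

Rule — keep every other character starting from the second (positions 2nd, 4th, 6th, ...).
For "compile" the result is "opl".

opl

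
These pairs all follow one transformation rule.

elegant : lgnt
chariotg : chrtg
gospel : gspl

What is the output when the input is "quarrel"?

qrrl

What's happening: remove every vowel.
Doing the same to "quarrel": "qrrl".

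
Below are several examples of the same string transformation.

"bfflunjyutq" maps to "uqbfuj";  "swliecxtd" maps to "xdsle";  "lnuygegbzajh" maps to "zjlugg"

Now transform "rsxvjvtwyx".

tyrxj

Looking at the pairs, the operation is to keep every other character starting from the first (positions 1st, 3rd, 5th, ...), then move the last 2 characters to the front (rotate right by 2).
"rsxvjvtwyx" → "rxjty" → "tyrxj".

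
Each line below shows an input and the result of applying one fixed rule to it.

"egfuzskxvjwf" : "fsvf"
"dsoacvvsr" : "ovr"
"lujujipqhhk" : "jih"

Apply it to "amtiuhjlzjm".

The transformation: keep one character in every 3, starting at position 3 (positions 3rd, 6th, 9th, ...).
Doing the same to "amtiuhjlzjm": "thz".

thz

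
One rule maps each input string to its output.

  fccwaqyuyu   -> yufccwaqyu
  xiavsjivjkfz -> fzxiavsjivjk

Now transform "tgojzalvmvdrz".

The pattern: move the last 2 characters to the front (rotate right by 2).
For "tgojzalvmvdrz" the result is "rztgojzalvmvd".

rztgojzalvmvd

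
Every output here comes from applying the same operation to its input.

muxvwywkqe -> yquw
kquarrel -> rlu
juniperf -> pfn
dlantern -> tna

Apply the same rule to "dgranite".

ner

Looking at the pairs, the operation is to swap the front and back halves of the string, then keep one character in every 3, starting at position 1 (positions 1st, 4th, 7th, ...).
Working it through for "dgranite": intermediate "nitedgra", final "ner".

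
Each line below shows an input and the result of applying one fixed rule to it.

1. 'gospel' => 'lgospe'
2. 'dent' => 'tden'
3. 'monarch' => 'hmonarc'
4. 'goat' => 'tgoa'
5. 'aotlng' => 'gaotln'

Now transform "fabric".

The transformation: move the last character to the front.
For "fabric" the result is "cfabri".

cfabri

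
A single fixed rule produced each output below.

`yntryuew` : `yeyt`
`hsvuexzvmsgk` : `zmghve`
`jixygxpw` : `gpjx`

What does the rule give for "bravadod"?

aoba

The pattern: swap the front and back halves of the string, then keep every other character starting from the first (positions 1st, 3rd, 5th, ...).
On "bravadod": the first step gives "adodbrav", and the second then gives "aoba".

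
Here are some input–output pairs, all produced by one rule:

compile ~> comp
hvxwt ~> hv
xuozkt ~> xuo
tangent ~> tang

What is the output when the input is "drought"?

What's happening: delete the last 3 characters.
Doing the same to "drought": "drou".

drou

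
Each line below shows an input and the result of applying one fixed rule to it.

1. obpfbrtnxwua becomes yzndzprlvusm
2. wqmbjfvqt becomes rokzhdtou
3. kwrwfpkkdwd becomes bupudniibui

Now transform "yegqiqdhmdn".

lceogobfkbw

The rule is to swap the first and last characters, then shift every letter 2 places backward in the alphabet (wrapping around).
On "yegqiqdhmdn": the first step gives "negqiqdhmdy", and the second then gives "lceogobfkbw".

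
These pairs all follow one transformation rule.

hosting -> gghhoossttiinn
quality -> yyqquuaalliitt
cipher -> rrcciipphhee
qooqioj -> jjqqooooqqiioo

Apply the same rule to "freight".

Rule — move the last character to the front, then double every character.
On "freight": the first step gives "tfreigh", and the second then gives "ttffrreeiigghh".
(Check on "cipher": → "rciphe" → "rrcciipphhee" ✓)

ttffrreeiigghh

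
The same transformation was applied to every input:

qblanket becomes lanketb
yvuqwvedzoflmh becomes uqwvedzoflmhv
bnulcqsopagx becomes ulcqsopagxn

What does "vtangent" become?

The rule is to delete the first character, then move the first character to the end.
Working it through for "vtangent": intermediate "tangent", final "angentt".

angentt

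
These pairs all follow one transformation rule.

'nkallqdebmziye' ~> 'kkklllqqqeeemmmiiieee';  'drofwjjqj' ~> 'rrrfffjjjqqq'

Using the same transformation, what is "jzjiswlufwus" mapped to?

What's happening: keep every other character starting from the second (positions 2nd, 4th, 6th, ...), then repeat every character 3 times.
Starting from "jzjiswlufwus": after the first operation, "ziwuws"; after the second, "zzziiiwwwuuuwwwsss".

zzziiiwwwuuuwwwsss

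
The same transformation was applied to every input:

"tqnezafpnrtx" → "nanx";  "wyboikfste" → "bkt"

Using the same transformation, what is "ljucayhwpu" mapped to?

Each output is the input with this applied: keep one character in every 3, starting at position 3 (positions 3rd, 6th, 9th, ...).
On "ljucayhwpu" that produces "uyp".

uyp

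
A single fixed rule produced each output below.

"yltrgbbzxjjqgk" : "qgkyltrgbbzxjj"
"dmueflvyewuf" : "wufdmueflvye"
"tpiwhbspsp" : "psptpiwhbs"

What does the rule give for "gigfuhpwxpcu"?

The transformation: move the last 3 characters to the front (rotate right by 3).
"gigfuhpwxpcu" → "pcugigfuhpwx".

pcugigfuhpwx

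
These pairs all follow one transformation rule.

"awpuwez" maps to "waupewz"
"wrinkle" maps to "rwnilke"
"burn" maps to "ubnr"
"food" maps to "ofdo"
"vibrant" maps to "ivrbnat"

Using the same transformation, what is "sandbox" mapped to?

Looking at the pairs, the operation is to swap each adjacent pair of characters (1↔2, 3↔4, ...).
Doing the same to "sandbox": "asdnobx".

asdnobx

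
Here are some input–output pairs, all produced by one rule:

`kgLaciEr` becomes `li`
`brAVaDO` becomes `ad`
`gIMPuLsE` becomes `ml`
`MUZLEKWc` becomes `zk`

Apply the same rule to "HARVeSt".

rs

The transformation: keep one character in every 3, starting at position 3 (positions 3rd, 6th, 9th, ...), then convert every letter to lowercase.
On "HARVeSt": the first step gives "RS", and the second then gives "rs".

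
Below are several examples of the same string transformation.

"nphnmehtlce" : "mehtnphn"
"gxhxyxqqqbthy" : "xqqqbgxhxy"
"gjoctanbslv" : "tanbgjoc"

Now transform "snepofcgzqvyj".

fcgzqsnepo

Looking at the pairs, the operation is to delete the last 3 characters, then swap the front and back halves of the string.
Starting from "snepofcgzqvyj": after the first operation, "snepofcgzq"; after the second, "fcgzqsnepo".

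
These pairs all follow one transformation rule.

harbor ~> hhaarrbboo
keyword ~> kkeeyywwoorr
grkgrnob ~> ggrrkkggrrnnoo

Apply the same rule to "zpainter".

zzppaaiinnttee

Rule — delete the last character, then double every character.
Applying both steps to "zpainter": "zpainte", then "zzppaaiinnttee".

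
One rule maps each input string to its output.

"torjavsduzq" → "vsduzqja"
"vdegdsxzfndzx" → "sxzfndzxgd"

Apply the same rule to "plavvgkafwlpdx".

gkafwlpdxvv

What's happening: delete the first 3 characters, then move the first 2 characters to the end (rotate left by 2).
Starting from "plavvgkafwlpdx": after the first operation, "vvgkafwlpdx"; after the second, "gkafwlpdxvv".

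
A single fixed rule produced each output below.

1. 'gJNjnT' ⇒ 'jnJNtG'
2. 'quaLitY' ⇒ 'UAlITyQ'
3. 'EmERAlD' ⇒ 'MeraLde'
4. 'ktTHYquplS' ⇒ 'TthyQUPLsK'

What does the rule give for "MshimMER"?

SHIMmerm

The pattern: move the first character to the end, then flip the case of every letter.
On "MshimMER": the first step gives "shimMERM", and the second then gives "SHIMmerm".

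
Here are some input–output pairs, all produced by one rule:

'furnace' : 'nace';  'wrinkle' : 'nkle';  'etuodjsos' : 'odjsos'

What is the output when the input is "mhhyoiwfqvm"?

yoiwfqvm

What's happening: delete the first 3 characters.
So "mhhyoiwfqvm" becomes "yoiwfqvm".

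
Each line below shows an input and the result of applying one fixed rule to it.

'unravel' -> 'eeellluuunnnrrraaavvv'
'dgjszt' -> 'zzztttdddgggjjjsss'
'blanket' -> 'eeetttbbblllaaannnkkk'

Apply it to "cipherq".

Looking at the pairs, the operation is to move the last 2 characters to the front (rotate right by 2), then repeat every character 3 times.
"cipherq" → "rqciphe" → "rrrqqqccciiippphhheee".

rrrqqqccciiippphhheee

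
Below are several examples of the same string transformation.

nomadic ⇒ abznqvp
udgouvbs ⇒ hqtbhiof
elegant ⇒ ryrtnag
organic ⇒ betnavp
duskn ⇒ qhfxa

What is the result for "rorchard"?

ebepuneq

Looking at the pairs, the operation is to shift every letter 13 places forward in the alphabet (wrapping around) — i.e. ROT13.
"rorchard" → "ebepuneq".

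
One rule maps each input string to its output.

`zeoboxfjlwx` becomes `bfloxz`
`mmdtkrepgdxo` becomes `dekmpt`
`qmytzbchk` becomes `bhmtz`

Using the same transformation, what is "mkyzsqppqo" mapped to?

The transformation: sort the characters into alphabetical order, then keep every other character starting from the first (positions 1st, 3rd, 5th, ...).
Applying both steps to "mkyzsqppqo": "kmoppqqsyz", then "kopqy".

kopqy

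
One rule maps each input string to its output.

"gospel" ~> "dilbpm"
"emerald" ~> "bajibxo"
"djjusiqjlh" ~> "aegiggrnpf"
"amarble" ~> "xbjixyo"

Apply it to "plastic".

mzifxqp

Each output is the input with this applied: take characters alternately from the front and the back (1st, last, 2nd, 2nd-last, ...), then shift every letter 3 places backward in the alphabet (wrapping around).
For "plastic", step one produces "pcliats"; step two turns that into "mzifxqp".
(Check on "emerald": → "edmlear" → "bajibxo" ✓)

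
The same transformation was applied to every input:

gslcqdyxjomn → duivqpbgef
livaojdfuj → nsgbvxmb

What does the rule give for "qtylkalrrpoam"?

Each output is the input with this applied: shift every letter 8 places backward in the alphabet (wrapping around), then delete the first 2 characters.
On "qtylkalrrpoam": the first step gives "ilqdcsdjjhgse", and the second then gives "qdcsdjjhgse".

qdcsdjjhgse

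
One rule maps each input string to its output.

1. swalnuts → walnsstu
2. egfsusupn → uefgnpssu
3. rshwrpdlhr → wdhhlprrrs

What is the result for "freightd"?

tdefghir

The transformation: sort the characters into alphabetical order, then move the last character to the front.
Working it through for "freightd": intermediate "defghirt", final "tdefghir".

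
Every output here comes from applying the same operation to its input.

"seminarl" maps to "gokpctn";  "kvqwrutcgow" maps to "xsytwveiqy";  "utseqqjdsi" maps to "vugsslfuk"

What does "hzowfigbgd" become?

bqyhkidif

The pattern: delete the first character, then shift every letter 2 places forward in the alphabet (wrapping around).
Applying both steps to "hzowfigbgd": "zowfigbgd", then "bqyhkidif".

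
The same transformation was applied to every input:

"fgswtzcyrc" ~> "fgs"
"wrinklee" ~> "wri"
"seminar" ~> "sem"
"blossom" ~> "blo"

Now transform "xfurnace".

xfu

Looking at the pairs, the operation is to keep only the first 3 characters.
On "xfurnace" that produces "xfu".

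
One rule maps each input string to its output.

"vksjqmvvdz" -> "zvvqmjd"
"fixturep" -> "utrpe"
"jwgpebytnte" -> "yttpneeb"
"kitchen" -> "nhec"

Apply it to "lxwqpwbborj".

wrqpojbb

The transformation: delete the first 3 characters, then sort the characters into reverse alphabetical order.
Working it through for "lxwqpwbborj": intermediate "qpwbborj", final "wrqpojbb".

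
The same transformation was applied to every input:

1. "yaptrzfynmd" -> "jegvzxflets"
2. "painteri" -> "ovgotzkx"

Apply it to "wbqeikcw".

cchwkoqi

What's happening: shift every letter 6 places forward in the alphabet (wrapping around), then move the last character to the front.
For "wbqeikcw", step one produces "chwkoqic"; step two turns that into "cchwkoqi".
(Check on "yaptrzfynmd": → "egvzxfletsj" → "jegvzxflets" ✓)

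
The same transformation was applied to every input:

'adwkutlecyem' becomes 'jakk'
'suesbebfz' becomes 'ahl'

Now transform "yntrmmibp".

The pattern: keep one character in every 3, starting at position 2 (positions 2nd, 5th, 8th, ...), then shift every letter 6 places forward in the alphabet (wrapping around).
Applying both steps to "yntrmmibp": "nmb", then "tsh".
(Check on "suesbebfz": → "ubf" → "ahl" ✓)

tsh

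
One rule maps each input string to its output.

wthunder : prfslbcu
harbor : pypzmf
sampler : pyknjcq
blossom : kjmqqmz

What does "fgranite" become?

In each case the input is transformed by: shift every letter 2 places backward in the alphabet (wrapping around), then swap the first and last characters.
Starting from "fgranite": after the first operation, "depylgrc"; after the second, "cepylgrd".
(Check on "sampler": → "qyknjcp" → "pyknjcq" ✓)

cepylgrd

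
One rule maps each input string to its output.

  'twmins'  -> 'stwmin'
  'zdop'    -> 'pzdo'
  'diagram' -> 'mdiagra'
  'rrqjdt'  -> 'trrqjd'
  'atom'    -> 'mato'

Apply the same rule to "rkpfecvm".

mrkpfecv

The pattern: move the last character to the front.
"rkpfecvm" → "mrkpfecv".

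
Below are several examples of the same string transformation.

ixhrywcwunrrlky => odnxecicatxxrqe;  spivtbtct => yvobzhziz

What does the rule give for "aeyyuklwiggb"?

gkeeaqrcommh

Each output is the input with this applied: shift every letter 6 places forward in the alphabet (wrapping around).
"aeyyuklwiggb" → "gkeeaqrcommh".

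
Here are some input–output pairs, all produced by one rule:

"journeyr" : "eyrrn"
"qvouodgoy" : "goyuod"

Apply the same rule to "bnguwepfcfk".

The rule is to delete the first 3 characters, then move the last 3 characters to the front (rotate right by 3).
On "bnguwepfcfk" that produces "cfkuwepf".

cfkuwepf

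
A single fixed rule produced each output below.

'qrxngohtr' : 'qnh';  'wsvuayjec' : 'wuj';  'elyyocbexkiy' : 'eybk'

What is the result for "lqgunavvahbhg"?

The transformation: keep one character in every 3, starting at position 1 (positions 1st, 4th, 7th, ...).
Doing the same to "lqgunavvahbhg": "luvhg".

luvhg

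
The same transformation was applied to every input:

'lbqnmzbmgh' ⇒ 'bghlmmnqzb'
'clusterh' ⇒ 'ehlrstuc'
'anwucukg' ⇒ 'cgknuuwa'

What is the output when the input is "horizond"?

hinoorzd

The transformation: sort the characters into alphabetical order, then move the first character to the end.
On "horizond" that produces "hinoorzd".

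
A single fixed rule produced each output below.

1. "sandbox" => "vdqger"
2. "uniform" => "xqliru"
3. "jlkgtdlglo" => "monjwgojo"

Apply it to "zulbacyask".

Rule — delete the last character, then shift every letter 3 places forward in the alphabet (wrapping around).
Working it through for "zulbacyask": intermediate "zulbacyas", final "cxoedfbdv".

cxoedfbdv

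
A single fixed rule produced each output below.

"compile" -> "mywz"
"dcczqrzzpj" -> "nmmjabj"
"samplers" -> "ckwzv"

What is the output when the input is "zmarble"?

jwkb

Each output is the input with this applied: delete the last 3 characters, then shift every letter 10 places forward in the alphabet (wrapping around).
"zmarble" → "zmar" → "jwkb".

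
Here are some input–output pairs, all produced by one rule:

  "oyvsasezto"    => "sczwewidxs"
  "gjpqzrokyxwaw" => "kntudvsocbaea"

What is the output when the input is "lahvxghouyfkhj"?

pelzbklsycjoln

The transformation: shift every letter 4 places forward in the alphabet (wrapping around).
Doing the same to "lahvxghouyfkhj": "pelzbklsycjoln".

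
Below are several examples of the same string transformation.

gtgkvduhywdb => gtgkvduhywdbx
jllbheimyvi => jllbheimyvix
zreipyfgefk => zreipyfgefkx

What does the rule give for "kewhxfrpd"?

kewhxfrpdx

Looking at the pairs, the operation is to append "x".
On "kewhxfrpd" that produces "kewhxfrpdx".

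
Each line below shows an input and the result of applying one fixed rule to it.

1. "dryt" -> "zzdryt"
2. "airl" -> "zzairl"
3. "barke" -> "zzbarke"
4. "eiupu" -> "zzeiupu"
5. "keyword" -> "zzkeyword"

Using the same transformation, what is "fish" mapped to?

The rule is to prepend "zz".
For "fish" the result is "zzfish".

zzfish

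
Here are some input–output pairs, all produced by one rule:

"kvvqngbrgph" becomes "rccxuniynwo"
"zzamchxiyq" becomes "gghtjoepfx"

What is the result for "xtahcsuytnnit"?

Each output is the input with this applied: shift every letter 7 places forward in the alphabet (wrapping around).
Doing the same to "xtahcsuytnnit": "eahojzbfauupa".

eahojzbfauupa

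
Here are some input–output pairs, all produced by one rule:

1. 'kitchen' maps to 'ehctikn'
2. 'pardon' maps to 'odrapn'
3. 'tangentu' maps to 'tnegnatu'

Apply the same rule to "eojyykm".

The pattern: reverse the string, then move the first character to the end.
Applying both steps to "eojyykm": "mkyyjoe", then "kyyjoem".
(Check on "kitchen": → "nehctik" → "ehctikn" ✓)

kyyjoem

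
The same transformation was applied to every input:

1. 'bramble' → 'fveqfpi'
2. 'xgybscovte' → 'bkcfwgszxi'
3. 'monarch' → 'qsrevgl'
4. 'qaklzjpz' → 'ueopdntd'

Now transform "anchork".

erglsvo

In each case the input is transformed by: shift every letter 4 places forward in the alphabet (wrapping around).
"anchork" → "erglsvo".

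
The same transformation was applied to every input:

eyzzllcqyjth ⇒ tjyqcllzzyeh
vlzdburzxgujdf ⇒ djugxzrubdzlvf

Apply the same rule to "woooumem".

emuooowm

In each case the input is transformed by: reverse the string, then move the first character to the end.
On "woooumem": the first step gives "memuooow", and the second then gives "emuooowm".
(Check on "eyzzllcqyjth": → "htjyqcllzzye" → "tjyqcllzzyeh" ✓)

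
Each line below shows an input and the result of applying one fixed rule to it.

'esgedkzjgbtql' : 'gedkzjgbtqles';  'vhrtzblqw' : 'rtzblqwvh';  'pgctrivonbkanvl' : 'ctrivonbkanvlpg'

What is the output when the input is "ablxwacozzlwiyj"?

Each output is the input with this applied: move the first 2 characters to the end (rotate left by 2).
So "ablxwacozzlwiyj" becomes "lxwacozzlwiyjab".

lxwacozzlwiyjab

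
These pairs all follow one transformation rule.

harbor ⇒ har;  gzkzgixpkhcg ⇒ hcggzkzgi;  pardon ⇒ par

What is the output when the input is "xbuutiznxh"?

xhxbuut

Looking at the pairs, the operation is to swap the front and back halves of the string, then delete the first 3 characters.
Working it through for "xbuutiznxh": intermediate "iznxhxbuut", final "xhxbuut".
(Check on "gzkzgixpkhcg": → "xpkhcggzkzgi" → "hcggzkzgi" ✓)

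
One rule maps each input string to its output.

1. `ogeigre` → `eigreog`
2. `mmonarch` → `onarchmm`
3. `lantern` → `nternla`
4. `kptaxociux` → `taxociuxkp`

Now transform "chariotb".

ariotbch

Each output is the input with this applied: move the first 2 characters to the end (rotate left by 2).
Doing the same to "chariotb": "ariotbch".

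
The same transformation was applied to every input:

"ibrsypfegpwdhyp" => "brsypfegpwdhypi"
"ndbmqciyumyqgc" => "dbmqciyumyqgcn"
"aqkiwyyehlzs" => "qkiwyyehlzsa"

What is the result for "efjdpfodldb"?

What's happening: move the first character to the end.
So "efjdpfodldb" becomes "fjdpfodldbe".

fjdpfodldbe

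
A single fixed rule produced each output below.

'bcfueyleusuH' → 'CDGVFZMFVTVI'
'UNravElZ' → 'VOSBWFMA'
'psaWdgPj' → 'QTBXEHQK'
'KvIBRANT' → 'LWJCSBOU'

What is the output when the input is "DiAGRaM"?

Rule — shift every letter 1 place forward in the alphabet (wrapping around), then convert every letter to uppercase.
Starting from "DiAGRaM": after the first operation, "EjBHSbN"; after the second, "EJBHSBN".

EJBHSBN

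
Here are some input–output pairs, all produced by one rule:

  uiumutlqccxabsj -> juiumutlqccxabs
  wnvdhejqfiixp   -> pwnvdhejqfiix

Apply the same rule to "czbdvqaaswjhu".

uczbdvqaaswjh

The transformation: move the last character to the front.
On "czbdvqaaswjhu" that produces "uczbdvqaaswjh".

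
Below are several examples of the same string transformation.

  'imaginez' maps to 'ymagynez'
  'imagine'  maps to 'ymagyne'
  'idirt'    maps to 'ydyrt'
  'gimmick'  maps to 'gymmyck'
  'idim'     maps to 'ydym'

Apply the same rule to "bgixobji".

Rule — replace every "i" with "y".
So "bgixobji" becomes "bgyxobjy".

bgyxobjy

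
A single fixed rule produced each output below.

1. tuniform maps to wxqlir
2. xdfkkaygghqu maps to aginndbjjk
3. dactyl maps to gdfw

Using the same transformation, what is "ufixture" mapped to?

xilawx

The pattern: shift every letter 3 places forward in the alphabet (wrapping around), then delete the last 2 characters.
For "ufixture", step one produces "xilawxuh"; step two turns that into "xilawx".
(Check on "xdfkkaygghqu": → "aginndbjjktx" → "aginndbjjk" ✓)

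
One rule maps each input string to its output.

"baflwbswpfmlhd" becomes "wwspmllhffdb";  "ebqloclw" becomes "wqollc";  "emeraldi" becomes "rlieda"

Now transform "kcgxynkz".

zyxnkg

What's happening: delete the first 2 characters, then sort the characters into reverse alphabetical order.
Starting from "kcgxynkz": after the first operation, "gxynkz"; after the second, "zyxnkg".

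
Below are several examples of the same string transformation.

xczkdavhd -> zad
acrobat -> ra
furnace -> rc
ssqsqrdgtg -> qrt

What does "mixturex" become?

Looking at the pairs, the operation is to keep one character in every 3, starting at position 3 (positions 3rd, 6th, 9th, ...).
For "mixturex" the result is "xr".

xr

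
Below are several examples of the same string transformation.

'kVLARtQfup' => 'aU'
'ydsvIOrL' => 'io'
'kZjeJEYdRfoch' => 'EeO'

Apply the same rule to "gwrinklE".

The pattern: flip the case of every letter, then keep only the vowels.
Working it through for "gwrinklE": intermediate "GWRINKLe", final "Ie".

Ie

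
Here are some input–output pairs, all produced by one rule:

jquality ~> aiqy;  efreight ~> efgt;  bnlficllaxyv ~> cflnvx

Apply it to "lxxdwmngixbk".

dgkmxx

The rule is to keep every other character starting from the second (positions 2nd, 4th, 6th, ...), then sort the characters into alphabetical order.
So "lxxdwmngixbk" becomes "dgkmxx".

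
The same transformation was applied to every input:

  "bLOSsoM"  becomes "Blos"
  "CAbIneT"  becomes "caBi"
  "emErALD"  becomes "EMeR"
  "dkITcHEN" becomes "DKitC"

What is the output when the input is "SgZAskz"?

Each output is the input with this applied: delete the last 3 characters, then flip the case of every letter.
"SgZAskz" → "SgZA" → "sGza".

sGza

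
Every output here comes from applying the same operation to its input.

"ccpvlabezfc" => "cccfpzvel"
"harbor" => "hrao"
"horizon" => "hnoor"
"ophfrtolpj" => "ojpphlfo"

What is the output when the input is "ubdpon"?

unbo

Looking at the pairs, the operation is to take characters alternately from the front and the back (1st, last, 2nd, 2nd-last, ...), then delete the last 2 characters.
For "ubdpon" the result is "unbo".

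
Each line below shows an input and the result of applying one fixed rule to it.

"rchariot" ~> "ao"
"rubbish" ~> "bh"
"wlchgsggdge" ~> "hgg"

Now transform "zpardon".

rn

The transformation: move the first character to the end, then keep one character in every 3, starting at position 3 (positions 3rd, 6th, 9th, ...).
"zpardon" → "rn".
(Check on "rchariot": → "chariotr" → "ao" ✓)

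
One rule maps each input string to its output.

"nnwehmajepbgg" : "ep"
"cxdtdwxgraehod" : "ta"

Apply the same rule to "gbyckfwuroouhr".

Rule — keep one character in every 3, starting at position 1 (positions 1st, 4th, 7th, ...), then keep every other character starting from the second (positions 2nd, 4th, 6th, ...).
On "gbyckfwuroouhr" that produces "co".

co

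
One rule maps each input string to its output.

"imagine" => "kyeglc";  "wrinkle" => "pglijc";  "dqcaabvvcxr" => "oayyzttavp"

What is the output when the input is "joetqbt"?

Looking at the pairs, the operation is to shift every letter 2 places backward in the alphabet (wrapping around), then delete the first character.
Doing the same to "joetqbt": "mcrozr".

mcrozr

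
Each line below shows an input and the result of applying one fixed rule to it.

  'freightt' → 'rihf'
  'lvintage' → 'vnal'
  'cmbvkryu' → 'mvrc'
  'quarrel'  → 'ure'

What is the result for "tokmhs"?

omt

What's happening: swap the first and last characters, then keep every other character starting from the second (positions 2nd, 4th, 6th, ...).
Starting from "tokmhs": after the first operation, "sokmht"; after the second, "omt".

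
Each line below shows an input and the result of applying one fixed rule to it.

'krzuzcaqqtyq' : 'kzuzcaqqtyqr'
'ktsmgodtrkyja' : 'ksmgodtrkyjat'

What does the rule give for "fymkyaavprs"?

Looking at the pairs, the operation is to move the first character to the end, then swap the first and last characters.
Starting from "fymkyaavprs": after the first operation, "ymkyaavprsf"; after the second, "fmkyaavprsy".

fmkyaavprsy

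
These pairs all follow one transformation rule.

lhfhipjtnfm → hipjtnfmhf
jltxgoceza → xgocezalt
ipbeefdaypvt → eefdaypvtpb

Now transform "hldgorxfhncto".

Rule — delete the first character, then move the first 2 characters to the end (rotate left by 2).
On "hldgorxfhncto": the first step gives "ldgorxfhncto", and the second then gives "gorxfhnctold".
(Check on "jltxgoceza": → "ltxgoceza" → "xgocezalt" ✓)

gorxfhnctold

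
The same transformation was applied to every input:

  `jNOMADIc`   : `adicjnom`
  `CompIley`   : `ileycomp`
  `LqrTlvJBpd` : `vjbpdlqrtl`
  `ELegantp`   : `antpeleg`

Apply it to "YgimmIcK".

The pattern: swap the front and back halves of the string, then convert every letter to lowercase.
Working it through for "YgimmIcK": intermediate "mIcKYgim", final "mickygim".

mickygim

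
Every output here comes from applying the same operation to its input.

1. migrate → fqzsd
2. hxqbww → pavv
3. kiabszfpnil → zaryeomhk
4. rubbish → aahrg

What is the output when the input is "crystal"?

The transformation: delete the first 2 characters, then shift every letter 1 place backward in the alphabet (wrapping around).
Applying both steps to "crystal": "ystal", then "xrszk".

xrszk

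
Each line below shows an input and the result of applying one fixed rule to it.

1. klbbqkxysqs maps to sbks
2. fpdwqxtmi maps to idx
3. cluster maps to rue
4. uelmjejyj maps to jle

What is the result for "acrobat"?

tra

Rule — move the last character to the front, then keep one character in every 3, starting at position 1 (positions 1st, 4th, 7th, ...).
Applying both steps to "acrobat": "tacroba", then "tra".
(Check on "klbbqkxysqs": → "sklbbqkxysq" → "sbks" ✓)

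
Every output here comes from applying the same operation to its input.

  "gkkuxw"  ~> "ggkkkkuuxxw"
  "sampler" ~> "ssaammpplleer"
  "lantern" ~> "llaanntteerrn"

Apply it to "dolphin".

Looking at the pairs, the operation is to double every character, then delete the last character.
On "dolphin": the first step gives "ddoollpphhiinn", and the second then gives "ddoollpphhiin".
(Check on "sampler": → "ssaammpplleerr" → "ssaammpplleer" ✓)

ddoollpphhiin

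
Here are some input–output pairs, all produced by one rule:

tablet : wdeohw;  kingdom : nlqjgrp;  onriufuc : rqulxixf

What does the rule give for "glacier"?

Rule — shift every letter 3 places forward in the alphabet (wrapping around).
So "glacier" becomes "jodflhu".

jodflhu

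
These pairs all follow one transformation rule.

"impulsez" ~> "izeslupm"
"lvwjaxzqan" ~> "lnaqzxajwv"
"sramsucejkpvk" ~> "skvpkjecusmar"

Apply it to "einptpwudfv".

The pattern: reverse the string, then move the last character to the front.
"einptpwudfv" → "vfduwptpnie" → "evfduwptpni".

evfduwptpni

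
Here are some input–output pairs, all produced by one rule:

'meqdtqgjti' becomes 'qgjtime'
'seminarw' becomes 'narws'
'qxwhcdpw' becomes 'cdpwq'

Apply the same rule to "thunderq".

derqt

The pattern: swap the front and back halves of the string, then delete the last 3 characters.
On "thunderq": the first step gives "derqthun", and the second then gives "derqt".
(Check on "meqdtqgjti": → "qgjtimeqdt" → "qgjtime" ✓)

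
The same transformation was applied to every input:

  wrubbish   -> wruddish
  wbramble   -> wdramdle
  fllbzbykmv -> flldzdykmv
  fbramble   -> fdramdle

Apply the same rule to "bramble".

dramdle

Rule — replace every "b" with "d".
So "bramble" becomes "dramdle".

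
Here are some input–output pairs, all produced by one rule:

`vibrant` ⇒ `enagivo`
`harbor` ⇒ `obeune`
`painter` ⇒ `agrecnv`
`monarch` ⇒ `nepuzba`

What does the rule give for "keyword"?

Each output is the input with this applied: move the first 3 characters to the end (rotate left by 3), then shift every letter 13 places forward in the alphabet (wrapping around) — i.e. ROT13.
On "keyword": the first step gives "wordkey", and the second then gives "jbeqxrl".

jbeqxrl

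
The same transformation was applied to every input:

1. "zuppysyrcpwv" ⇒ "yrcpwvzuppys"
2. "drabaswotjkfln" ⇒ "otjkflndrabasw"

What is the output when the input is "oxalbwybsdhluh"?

Looking at the pairs, the operation is to swap the front and back halves of the string.
On "oxalbwybsdhluh" that produces "bsdhluhoxalbwy".

bsdhluhoxalbwy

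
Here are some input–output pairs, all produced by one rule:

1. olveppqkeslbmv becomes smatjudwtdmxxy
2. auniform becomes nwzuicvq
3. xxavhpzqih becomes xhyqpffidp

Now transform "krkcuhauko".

Looking at the pairs, the operation is to shift every letter 8 places forward in the alphabet (wrapping around), then swap the front and back halves of the string.
For "krkcuhauko", step one produces "szskcpicsw"; step two turns that into "picswszskc".

picswszskc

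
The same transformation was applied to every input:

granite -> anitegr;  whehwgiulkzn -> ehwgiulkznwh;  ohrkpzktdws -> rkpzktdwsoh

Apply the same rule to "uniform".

What's happening: move the first 2 characters to the end (rotate left by 2).
Applying that to "uniform" gives "iformun".

iformun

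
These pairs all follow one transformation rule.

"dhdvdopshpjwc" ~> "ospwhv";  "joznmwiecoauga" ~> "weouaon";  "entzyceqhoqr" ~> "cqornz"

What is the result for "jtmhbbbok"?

The rule is to keep every other character starting from the second (positions 2nd, 4th, 6th, ...), then move the first 2 characters to the end (rotate left by 2).
On "jtmhbbbok" that produces "both".

both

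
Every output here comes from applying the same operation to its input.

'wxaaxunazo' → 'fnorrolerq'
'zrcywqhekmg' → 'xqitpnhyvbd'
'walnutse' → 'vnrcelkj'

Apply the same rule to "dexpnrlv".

muvogeic

The pattern: shift every letter 9 places backward in the alphabet (wrapping around), then move the last character to the front.
On "dexpnrlv" that produces "muvogeic".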